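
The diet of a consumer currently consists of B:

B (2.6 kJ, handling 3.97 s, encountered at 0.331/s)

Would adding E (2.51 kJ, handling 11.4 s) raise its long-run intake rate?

No

Intake rate on the current diet: R = (0.331×2.6) / (1 + 0.331×3.97) = 0.8606/2.314 = 0.3719 kJ/s.
E: E/h = 2.51/11.4 = 0.2202 kJ/s.
Since 0.2202 < R, time spent handling E is better spent searching.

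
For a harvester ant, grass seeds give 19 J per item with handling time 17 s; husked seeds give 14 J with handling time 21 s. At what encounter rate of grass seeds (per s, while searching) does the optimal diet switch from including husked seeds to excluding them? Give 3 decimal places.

0.087 per s

At the threshold, the rate on grass seeds alone equals the profitability of husked seeds: λ·19/(1 + λ·17) = 14/21 = 0.6667.
Rearranging, λ(19 − 0.6667×17) = 0.6667, so λ = 0.6667/7.667 = 0.08696 per s.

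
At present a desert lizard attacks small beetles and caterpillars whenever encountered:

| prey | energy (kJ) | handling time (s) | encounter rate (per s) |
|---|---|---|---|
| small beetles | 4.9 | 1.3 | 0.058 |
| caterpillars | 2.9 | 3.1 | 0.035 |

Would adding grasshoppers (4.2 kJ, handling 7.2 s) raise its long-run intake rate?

Yes

Current rate: (0.058×4.9 + 0.035×2.9)/(1 + 0.058×1.3 + 0.035×3.1) = 0.3258 kJ/s.
Profitability of grasshoppers: 4.2/7.2 = 0.5833 kJ/s.
Since 0.5833 > R, including grasshoppers increases the long-run rate.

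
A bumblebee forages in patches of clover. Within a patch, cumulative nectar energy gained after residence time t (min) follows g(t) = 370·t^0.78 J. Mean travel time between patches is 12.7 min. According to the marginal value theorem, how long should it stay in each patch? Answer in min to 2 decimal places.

45.03 min

Optimal t* satisfies g'(t*) = g(t*)/(T + t*).
g'(t) = 0.78·370·t^-0.22. Setting 0.78·370·t^-0.22 = 370·t^0.78/(12.7+t) gives 0.78(12.7+t) = t, so 0.22·t = 0.78×12.7.
t* = 0.78×12.7/0.22 = 45.03 min.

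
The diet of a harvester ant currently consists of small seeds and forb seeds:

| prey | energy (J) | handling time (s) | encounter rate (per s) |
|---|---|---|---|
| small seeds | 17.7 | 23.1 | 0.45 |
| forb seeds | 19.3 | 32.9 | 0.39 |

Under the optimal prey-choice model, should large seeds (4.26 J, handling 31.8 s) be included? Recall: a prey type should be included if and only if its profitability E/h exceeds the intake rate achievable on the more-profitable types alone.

No

On small seeds and forb seeds alone, R = ΣλE/(1+Σλh) = 15.49/24.23 = 0.6395 J/s.
large seeds: E/h = 4.26/31.8 = 0.134 J/s.
0.134 < 0.6395, so adding large seeds would lower the average — exclude it.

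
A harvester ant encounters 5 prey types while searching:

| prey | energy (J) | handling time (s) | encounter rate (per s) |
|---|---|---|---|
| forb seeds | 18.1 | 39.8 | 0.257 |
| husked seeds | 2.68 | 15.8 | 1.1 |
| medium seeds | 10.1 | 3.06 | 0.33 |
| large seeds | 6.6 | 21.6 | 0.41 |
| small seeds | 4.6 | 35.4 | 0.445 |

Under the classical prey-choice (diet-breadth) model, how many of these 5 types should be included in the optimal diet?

1

Rank by E/h (J/s): medium seeds 3.3, forb seeds 0.455, large seeds 0.306, husked seeds 0.17, small seeds 0.13. Include each in turn until the next type's E/h falls below the running intake rate.
Rate on top 1: 1.658. forb seeds: 0.455 < 1.658 → exclude; stop.
Optimal diet: medium seeds — 1 of 5 types.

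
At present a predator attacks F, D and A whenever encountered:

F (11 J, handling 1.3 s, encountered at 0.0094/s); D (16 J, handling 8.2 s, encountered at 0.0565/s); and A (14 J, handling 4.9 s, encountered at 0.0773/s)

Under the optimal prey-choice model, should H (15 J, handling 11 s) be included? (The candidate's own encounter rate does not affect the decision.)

On F, D and A alone, R = ΣλE/(1+Σλh) = 2.09/1.854 = 1.127 J/s.
H: E/h = 15/11 = 1.364 J/s.
Since 1.364 > R, including H increases the long-run rate.

Yes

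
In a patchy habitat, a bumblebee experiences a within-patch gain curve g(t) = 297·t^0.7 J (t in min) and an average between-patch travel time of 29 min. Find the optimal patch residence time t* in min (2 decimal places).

Optimal t* satisfies g'(t*) = g(t*)/(T + t*).
g'(t) = 0.7·297·t^-0.3. Setting 0.7·297·t^-0.3 = 297·t^0.7/(29+t) gives 0.7(29+t) = t, so 0.30·t = 0.7×29.
t* = 0.7×29/0.30 = 67.67 min.

67.67 min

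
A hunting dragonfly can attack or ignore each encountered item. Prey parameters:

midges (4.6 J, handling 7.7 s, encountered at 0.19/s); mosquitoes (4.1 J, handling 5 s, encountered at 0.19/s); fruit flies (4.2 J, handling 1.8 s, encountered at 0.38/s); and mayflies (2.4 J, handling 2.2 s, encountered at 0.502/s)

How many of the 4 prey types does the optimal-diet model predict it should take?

Rank by E/h (J/s): fruit flies 2.33, mayflies 1.09, mosquitoes 0.82, midges 0.597. Include each in turn until the next type's E/h falls below the running intake rate.
Rate on top 1: 0.9477. mayflies: 1.09 > 0.9477 → include.
Rate on top 2: 1.004. mosquitoes: 0.82 < 1.004 → exclude; stop.
Optimal diet: fruit flies, mayflies — 2 of 4 types.

2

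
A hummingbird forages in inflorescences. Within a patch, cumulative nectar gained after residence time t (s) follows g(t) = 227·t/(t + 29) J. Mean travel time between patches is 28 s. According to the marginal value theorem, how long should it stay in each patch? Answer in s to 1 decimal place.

By the marginal value theorem, leave when the instantaneous gain rate g'(t) equals the habitat-wide average g(t)/(T + t).
g'(t) = 227·29/(t + 29)². Setting 227·29/(t+29)² = 227t/[(t+29)(28+t)] gives 29(28+t) = t(t+29), so t² = 29×28 = 812.
t* = √812 = 28.5 s.

28.5 s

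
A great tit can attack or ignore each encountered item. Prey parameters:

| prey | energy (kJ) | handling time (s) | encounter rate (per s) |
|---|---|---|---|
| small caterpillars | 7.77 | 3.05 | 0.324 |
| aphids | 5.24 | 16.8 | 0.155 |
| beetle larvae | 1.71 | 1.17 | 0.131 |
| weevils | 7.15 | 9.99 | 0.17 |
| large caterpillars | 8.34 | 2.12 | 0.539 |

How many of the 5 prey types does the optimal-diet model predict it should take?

2

Rank by E/h (kJ/s): large caterpillars 3.93, small caterpillars 2.55, beetle larvae 1.46, weevils 0.716, aphids 0.312. Include each in turn until the next type's E/h falls below the running intake rate.
Rate on top 1: 2.098. small caterpillars: 2.55 > 2.098 → include.
Rate on top 2: 2.24. beetle larvae: 1.46 < 2.24 → exclude; stop.
Optimal diet: large caterpillars, small caterpillars — 2 of 5 types.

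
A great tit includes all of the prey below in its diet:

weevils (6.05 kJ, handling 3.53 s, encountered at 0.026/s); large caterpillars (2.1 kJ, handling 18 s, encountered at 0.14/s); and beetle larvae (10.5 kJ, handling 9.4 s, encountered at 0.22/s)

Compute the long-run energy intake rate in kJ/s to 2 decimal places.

0.49 kJ/s

R = Σλ_iE_i / (1 + Σλ_ih_i)
Numerator: 0.026×6.05 + 0.14×2.1 + 0.22×10.5 = 2.761
Denominator: 1 + 0.026×3.53 + 0.14×18 + 0.22×9.4 = 5.68
R = 2.761/5.68 = 0.4862 kJ/s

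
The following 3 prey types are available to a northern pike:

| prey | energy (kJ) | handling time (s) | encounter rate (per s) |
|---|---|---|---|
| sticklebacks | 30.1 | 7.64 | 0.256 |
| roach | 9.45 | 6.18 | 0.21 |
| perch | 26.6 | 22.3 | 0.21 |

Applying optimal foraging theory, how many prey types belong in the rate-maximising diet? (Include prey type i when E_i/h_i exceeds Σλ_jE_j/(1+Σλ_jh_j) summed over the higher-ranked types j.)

1

Rank by E/h (kJ/s): sticklebacks 3.94, roach 1.53, perch 1.19. Include each in turn until the next type's E/h falls below the running intake rate.
Rate on top 1: 2.607. roach: 1.53 < 2.607 → exclude; stop.
Optimal diet: sticklebacks — 1 of 3 types.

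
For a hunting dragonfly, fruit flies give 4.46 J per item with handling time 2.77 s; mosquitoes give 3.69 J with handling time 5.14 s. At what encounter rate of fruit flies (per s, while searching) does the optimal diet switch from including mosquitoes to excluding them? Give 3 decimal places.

0.290 per s

Drop mosquitoes once their profitability E₂/h₂ falls below the rate achievable on fruit flies alone: E₂/h₂ = λE₁/(1 + λh₁).
Solve for λ: λE₁h₂ = E₂(1 + λh₁) → λ(E₁h₂ − E₂h₁) = E₂ → λ = E₂/(E₁h₂ − E₂h₁).
λ = 3.69/(4.46×5.14 − 3.69×2.77) = 3.69/12.7 = 0.2905 per s.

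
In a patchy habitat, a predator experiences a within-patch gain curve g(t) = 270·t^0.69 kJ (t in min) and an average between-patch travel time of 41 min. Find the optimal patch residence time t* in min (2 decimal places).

91.26 min

Optimal t* satisfies g'(t*) = g(t*)/(T + t*).
g'(t) = 0.69·270·t^-0.31. Setting 0.69·270·t^-0.31 = 270·t^0.69/(41+t) gives 0.69(41+t) = t, so 0.31·t = 0.69×41.
t* = 0.69×41/0.31 = 91.26 min.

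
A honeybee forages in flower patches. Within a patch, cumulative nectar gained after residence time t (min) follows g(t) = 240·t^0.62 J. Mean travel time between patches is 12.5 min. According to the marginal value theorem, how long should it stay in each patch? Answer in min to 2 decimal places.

Maximise g(t)/(T+t): set derivative to zero → g'(t)(T+t) = g(t).
g'(t) = 0.62·240·t^-0.38. Setting 0.62·240·t^-0.38 = 240·t^0.62/(12.5+t) gives 0.62(12.5+t) = t, so 0.38·t = 0.62×12.5.
t* = 0.62×12.5/0.38 = 20.39 min.

20.39 min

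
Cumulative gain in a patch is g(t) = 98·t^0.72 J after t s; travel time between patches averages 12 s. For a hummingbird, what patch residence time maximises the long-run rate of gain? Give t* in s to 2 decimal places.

Optimal t* satisfies g'(t*) = g(t*)/(T + t*).
g'(t) = 0.72·98·t^-0.28. Setting 0.72·98·t^-0.28 = 98·t^0.72/(12+t) gives 0.72(12+t) = t, so 0.28·t = 0.72×12.
t* = 0.72×12/0.28 = 30.86 s.

30.86 s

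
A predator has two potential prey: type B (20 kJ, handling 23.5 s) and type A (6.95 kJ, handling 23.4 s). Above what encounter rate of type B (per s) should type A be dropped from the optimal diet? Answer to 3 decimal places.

0.023 per s

At the threshold, the rate on type B alone equals the profitability of type A: λ·20/(1 + λ·23.5) = 6.95/23.4 = 0.297.
Rearranging, λ(20 − 0.297×23.5) = 0.297, so λ = 0.297/13.02 = 0.02281 per s.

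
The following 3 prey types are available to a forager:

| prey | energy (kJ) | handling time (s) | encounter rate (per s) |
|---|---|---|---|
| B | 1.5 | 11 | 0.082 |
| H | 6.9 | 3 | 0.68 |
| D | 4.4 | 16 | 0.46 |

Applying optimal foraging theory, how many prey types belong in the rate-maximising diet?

E/h in descending order: H 2.3, D 0.275, B 0.136 kJ/s. The optimal diet is the largest prefix of this list for which every included type satisfies E_i/h_i > R on the types above it.
Rate on top 1: 1.543. D: 0.275 < 1.543 → exclude; stop.
Optimal diet: H — 1 of 3 types.

1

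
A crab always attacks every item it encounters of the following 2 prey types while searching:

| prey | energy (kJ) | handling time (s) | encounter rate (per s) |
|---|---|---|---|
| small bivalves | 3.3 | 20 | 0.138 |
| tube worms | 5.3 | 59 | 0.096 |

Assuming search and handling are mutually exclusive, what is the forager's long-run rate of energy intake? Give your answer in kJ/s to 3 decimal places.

Energy encountered per unit search time: 0.138×3.3 + 0.096×5.3 = 0.9642 kJ/s.
Handling time per unit search time: 0.138×20 + 0.096×59 = 8.424.
Rate = 0.9642/(1 + 8.424) = 0.1023 kJ/s.

0.102 kJ/s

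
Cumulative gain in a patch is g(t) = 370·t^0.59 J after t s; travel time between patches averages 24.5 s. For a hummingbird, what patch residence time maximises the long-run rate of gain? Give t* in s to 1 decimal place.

35.3 s

By the marginal value theorem, leave when the instantaneous gain rate g'(t) equals the habitat-wide average g(t)/(T + t).
g'(t) = 0.59·370·t^-0.41. Setting 0.59·370·t^-0.41 = 370·t^0.59/(24.5+t) gives 0.59(24.5+t) = t, so 0.41·t = 0.59×24.5.
t* = 0.59×24.5/0.41 = 35.26 s.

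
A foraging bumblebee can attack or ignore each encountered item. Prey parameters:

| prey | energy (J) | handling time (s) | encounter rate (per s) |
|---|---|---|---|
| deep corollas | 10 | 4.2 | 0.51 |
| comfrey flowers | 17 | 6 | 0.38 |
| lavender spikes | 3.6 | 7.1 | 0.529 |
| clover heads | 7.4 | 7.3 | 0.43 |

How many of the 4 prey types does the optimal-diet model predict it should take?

2

Profitabilities (E/h, J/s): comfrey flowers 2.83, deep corollas 2.38, clover heads 1.01, lavender spikes 0.507. Add prey in this order while the next type's profitability exceeds the intake rate on those already taken.
Rate on top 1: 1.97. deep corollas: 2.38 > 1.97 → include.
Rate on top 2: 2.132. clover heads: 1.01 < 2.132 → exclude; stop.
Optimal diet: comfrey flowers, deep corollas — 2 of 4 types.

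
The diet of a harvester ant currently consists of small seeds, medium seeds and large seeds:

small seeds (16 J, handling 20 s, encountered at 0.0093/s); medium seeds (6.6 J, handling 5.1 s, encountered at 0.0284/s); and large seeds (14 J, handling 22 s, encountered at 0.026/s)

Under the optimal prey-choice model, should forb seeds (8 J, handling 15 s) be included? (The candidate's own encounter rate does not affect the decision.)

Yes

Intake rate on the current diet: R = (0.0093×16 + 0.0284×6.6 + 0.026×14) / (1 + 0.0093×20 + 0.0284×5.1 + 0.026×22) = 0.7002/1.903 = 0.368 J/s.
Profitability of forb seeds: 8/15 = 0.5333 J/s.
0.5333 > 0.368, so adding forb seeds raises the average — include it.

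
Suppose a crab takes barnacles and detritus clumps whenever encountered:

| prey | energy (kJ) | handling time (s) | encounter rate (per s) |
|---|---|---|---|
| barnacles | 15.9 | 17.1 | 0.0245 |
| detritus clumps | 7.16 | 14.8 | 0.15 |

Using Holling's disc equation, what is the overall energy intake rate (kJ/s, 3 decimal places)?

Energy encountered per unit search time: 0.0245×15.9 + 0.15×7.16 = 1.464 kJ/s.
Handling time per unit search time: 0.0245×17.1 + 0.15×14.8 = 2.639.
Rate = 1.464/(1 + 2.639) = 0.4022 kJ/s.

0.402 kJ/s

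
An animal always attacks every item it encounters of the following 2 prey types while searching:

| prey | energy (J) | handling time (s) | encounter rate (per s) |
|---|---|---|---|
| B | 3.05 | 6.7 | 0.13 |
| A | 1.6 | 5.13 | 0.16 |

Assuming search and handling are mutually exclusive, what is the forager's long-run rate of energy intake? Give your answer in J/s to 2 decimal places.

Energy encountered per unit search time: 0.13×3.05 + 0.16×1.6 = 0.6525 J/s.
Handling time per unit search time: 0.13×6.7 + 0.16×5.13 = 1.692.
Rate = 0.6525/(1 + 1.692) = 0.2424 J/s.

0.24 J/s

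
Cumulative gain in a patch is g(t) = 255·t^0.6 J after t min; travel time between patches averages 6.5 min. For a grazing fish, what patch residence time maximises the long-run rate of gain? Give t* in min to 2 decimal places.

9.75 min

By the marginal value theorem, leave when the instantaneous gain rate g'(t) equals the habitat-wide average g(t)/(T + t).
g'(t) = 0.6·255·t^-0.4. Setting 0.6·255·t^-0.4 = 255·t^0.6/(6.5+t) gives 0.6(6.5+t) = t, so 0.40·t = 0.6×6.5.
t* = 0.6×6.5/0.40 = 9.75 min.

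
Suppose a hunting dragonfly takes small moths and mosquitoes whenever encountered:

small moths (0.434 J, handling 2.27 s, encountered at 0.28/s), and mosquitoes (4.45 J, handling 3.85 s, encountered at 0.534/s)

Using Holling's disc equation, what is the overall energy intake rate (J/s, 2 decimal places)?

0.68 J/s

Energy encountered per unit search time: 0.28×0.434 + 0.534×4.45 = 2.498 J/s.
Handling time per unit search time: 0.28×2.27 + 0.534×3.85 = 2.692.
Rate = 2.498/(1 + 2.692) = 0.6766 J/s.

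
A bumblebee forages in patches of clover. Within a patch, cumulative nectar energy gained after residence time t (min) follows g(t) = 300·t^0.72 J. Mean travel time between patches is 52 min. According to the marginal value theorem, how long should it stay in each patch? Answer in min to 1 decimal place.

133.7 min

Optimal t* satisfies g'(t*) = g(t*)/(T + t*).
g'(t) = 0.72·300·t^-0.28. Setting 0.72·300·t^-0.28 = 300·t^0.72/(52+t) gives 0.72(52+t) = t, so 0.28·t = 0.72×52.
t* = 0.72×52/0.28 = 133.7 min.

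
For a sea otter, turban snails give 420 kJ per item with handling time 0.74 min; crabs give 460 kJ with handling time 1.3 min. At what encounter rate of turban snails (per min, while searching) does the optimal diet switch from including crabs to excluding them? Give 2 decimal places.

2.24 per min

At the threshold, the rate on turban snails alone equals the profitability of crabs: λ·420/(1 + λ·0.74) = 460/1.3 = 353.8.
Rearranging, λ(420 − 353.8×0.74) = 353.8, so λ = 353.8/158.2 = 2.237 per min.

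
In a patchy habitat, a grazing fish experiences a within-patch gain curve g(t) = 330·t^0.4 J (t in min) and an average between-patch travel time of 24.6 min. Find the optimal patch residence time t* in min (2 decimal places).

Maximise g(t)/(T+t): set derivative to zero → g'(t)(T+t) = g(t).
g'(t) = 0.4·330·t^-0.6. Setting 0.4·330·t^-0.6 = 330·t^0.4/(24.6+t) gives 0.4(24.6+t) = t, so 0.60·t = 0.4×24.6.
t* = 0.4×24.6/0.60 = 16.4 min.

16.40 min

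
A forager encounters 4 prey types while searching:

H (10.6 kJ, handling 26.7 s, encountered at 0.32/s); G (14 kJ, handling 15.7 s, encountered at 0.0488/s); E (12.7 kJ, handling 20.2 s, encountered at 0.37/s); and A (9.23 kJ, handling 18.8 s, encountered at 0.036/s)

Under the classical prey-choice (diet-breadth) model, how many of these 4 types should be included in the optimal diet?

Profitabilities (E/h, kJ/s): G 0.892, E 0.629, A 0.491, H 0.397. Add prey in this order while the next type's profitability exceeds the intake rate on those already taken.
Rate on top 1: 0.3868. E: 0.629 > 0.3868 → include.
Rate on top 2: 0.5825. A: 0.491 < 0.5825 → exclude; stop.
Optimal diet: G, E — 2 of 4 types.

2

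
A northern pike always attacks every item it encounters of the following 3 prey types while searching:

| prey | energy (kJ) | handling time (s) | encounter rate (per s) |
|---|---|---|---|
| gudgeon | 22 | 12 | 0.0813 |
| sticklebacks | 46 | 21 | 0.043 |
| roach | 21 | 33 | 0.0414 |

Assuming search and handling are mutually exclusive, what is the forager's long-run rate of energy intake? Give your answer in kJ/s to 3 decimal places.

R = Σλ_iE_i / (1 + Σλ_ih_i)
Numerator: 0.0813×22 + 0.043×46 + 0.0414×21 = 4.636
Denominator: 1 + 0.0813×12 + 0.043×21 + 0.0414×33 = 4.245
R = 4.636/4.245 = 1.092 kJ/s

1.092 kJ/s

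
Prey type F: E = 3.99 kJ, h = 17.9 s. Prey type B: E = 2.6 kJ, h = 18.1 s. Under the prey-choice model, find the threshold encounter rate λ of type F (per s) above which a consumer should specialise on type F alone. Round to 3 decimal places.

0.101 per s

The zero-one rule: include type B iff E₂/h₂ > λE₁/(1+λh₁). Equality gives the switch point.
λE₁h₂ = E₂ + λE₂h₁ ⇒ λ = E₂/(E₁h₂ − E₂h₁) = 2.6/(72.22 − 46.54) = 0.1013 per s.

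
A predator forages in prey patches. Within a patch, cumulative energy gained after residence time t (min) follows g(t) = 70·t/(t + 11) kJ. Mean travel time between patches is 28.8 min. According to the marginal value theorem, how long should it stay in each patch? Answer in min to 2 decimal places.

17.80 min

Maximise g(t)/(T+t): set derivative to zero → g'(t)(T+t) = g(t).
g'(t) = 70·11/(t + 11)². Setting 70·11/(t+11)² = 70t/[(t+11)(28.8+t)] gives 11(28.8+t) = t(t+11), so t² = 11×28.8 = 316.8.
t* = √316.8 = 17.8 min.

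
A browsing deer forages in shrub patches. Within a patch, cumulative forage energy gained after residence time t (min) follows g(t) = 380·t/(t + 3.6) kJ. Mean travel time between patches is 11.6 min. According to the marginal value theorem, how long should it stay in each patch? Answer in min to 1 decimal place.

Optimal t* satisfies g'(t*) = g(t*)/(T + t*).
g'(t) = 380·3.6/(t + 3.6)². Setting 380·3.6/(t+3.6)² = 380t/[(t+3.6)(11.6+t)] gives 3.6(11.6+t) = t(t+3.6), so t² = 3.6×11.6 = 41.76.
t* = √41.76 = 6.462 min.

6.5 min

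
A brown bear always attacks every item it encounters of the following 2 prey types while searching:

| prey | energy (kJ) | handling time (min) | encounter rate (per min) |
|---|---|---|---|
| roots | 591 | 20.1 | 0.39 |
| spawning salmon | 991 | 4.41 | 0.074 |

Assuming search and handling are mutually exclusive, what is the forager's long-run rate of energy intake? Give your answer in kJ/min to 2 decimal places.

R = (0.39×591 + 0.074×991) / (1 + 0.39×20.1 + 0.074×4.41) = 303.8/9.165 = 33.15 kJ/min.

33.15 kJ/min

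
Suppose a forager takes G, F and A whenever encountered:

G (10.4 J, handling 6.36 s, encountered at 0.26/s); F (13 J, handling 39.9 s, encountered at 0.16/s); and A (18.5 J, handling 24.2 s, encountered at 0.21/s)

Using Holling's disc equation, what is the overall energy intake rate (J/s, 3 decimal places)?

0.614 J/s

R = (0.26×10.4 + 0.16×13 + 0.21×18.5) / (1 + 0.26×6.36 + 0.16×39.9 + 0.21×24.2) = 8.669/14.12 = 0.614 J/s.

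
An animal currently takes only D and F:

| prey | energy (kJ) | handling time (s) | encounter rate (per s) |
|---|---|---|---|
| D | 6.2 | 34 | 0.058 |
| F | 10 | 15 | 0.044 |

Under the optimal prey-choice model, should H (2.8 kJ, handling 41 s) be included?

Intake rate on the current diet: R = (0.058×6.2 + 0.044×10) / (1 + 0.058×34 + 0.044×15) = 0.7996/3.632 = 0.2202 kJ/s.
Profitability of H: 2.8/41 = 0.06829 kJ/s.
0.06829 < 0.2202, so adding H would lower the average — exclude it.

No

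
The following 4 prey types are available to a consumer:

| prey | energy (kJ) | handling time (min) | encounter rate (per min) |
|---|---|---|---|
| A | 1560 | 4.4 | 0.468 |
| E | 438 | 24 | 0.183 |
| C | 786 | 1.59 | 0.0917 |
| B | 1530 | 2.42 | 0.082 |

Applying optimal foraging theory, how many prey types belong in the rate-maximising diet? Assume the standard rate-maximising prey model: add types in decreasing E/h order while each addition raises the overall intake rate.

3

Rank by E/h (kJ/min): B 632, C 494, A 355, E 18.2. Include each in turn until the next type's E/h falls below the running intake rate.
Rate on top 1: 104.7. C: 494 > 104.7 → include.
Rate on top 2: 146.9. A: 355 > 146.9 → include.
Rate on top 3: 272.6. E: 18.2 < 272.6 → exclude; stop.
Optimal diet: B, C, A — 3 of 4 types.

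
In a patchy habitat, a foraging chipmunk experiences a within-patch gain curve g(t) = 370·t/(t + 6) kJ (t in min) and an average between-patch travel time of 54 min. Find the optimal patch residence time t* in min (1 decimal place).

Maximise g(t)/(T+t): set derivative to zero → g'(t)(T+t) = g(t).
g'(t) = 370·6/(t + 6)². Setting 370·6/(t+6)² = 370t/[(t+6)(54+t)] gives 6(54+t) = t(t+6), so t² = 6×54 = 324.
t* = √324 = 18 min.

18.0 min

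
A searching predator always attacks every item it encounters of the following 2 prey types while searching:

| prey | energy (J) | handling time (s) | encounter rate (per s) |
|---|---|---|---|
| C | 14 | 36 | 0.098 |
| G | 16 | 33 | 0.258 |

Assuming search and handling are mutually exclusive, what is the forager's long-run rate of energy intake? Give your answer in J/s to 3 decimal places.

Energy encountered per unit search time: 0.098×14 + 0.258×16 = 5.5 J/s.
Handling time per unit search time: 0.098×36 + 0.258×33 = 12.04.
Rate = 5.5/(1 + 12.04) = 0.4217 J/s.

0.422 J/s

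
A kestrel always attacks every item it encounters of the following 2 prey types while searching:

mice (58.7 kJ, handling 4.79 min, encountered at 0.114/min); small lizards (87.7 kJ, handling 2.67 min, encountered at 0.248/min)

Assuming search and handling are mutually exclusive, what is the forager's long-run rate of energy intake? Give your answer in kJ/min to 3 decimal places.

R = Σλ_iE_i / (1 + Σλ_ih_i)
Numerator: 0.114×58.7 + 0.248×87.7 = 28.44
Denominator: 1 + 0.114×4.79 + 0.248×2.67 = 2.208
R = 28.44/2.208 = 12.88 kJ/min

12.880 kJ/min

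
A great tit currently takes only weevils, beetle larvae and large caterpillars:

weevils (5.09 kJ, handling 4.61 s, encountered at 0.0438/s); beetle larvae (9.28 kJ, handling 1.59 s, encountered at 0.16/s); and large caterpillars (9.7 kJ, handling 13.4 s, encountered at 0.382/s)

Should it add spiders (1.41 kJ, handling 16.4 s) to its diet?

Current rate: (0.0438×5.09 + 0.16×9.28 + 0.382×9.7)/(1 + 0.0438×4.61 + 0.16×1.59 + 0.382×13.4) = 0.8233 kJ/s.
spiders: E/h = 1.41/16.4 = 0.08598 kJ/s.
Since 0.08598 < R, time spent handling spiders is better spent searching.

No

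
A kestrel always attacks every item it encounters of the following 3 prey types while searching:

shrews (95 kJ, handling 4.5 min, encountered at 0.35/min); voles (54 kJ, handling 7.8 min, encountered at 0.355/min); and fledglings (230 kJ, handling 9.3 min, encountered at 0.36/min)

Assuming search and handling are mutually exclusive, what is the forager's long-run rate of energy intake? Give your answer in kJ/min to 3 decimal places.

15.557 kJ/min

R = (0.35×95 + 0.355×54 + 0.36×230) / (1 + 0.35×4.5 + 0.355×7.8 + 0.36×9.3) = 135.2/8.692 = 15.56 kJ/min.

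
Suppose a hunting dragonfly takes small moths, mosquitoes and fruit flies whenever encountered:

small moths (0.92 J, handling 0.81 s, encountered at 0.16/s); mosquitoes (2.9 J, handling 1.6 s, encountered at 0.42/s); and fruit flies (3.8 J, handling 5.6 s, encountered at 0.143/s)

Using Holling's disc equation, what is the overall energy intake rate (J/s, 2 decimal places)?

R = (0.16×0.92 + 0.42×2.9 + 0.143×3.8) / (1 + 0.16×0.81 + 0.42×1.6 + 0.143×5.6) = 1.909/2.602 = 0.7334 J/s.

0.73 J/s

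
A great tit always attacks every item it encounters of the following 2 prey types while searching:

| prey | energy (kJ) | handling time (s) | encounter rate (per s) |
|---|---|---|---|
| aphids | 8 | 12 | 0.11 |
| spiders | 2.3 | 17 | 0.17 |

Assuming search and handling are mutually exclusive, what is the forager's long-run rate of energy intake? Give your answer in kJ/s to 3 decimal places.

R = Σλ_iE_i / (1 + Σλ_ih_i)
Numerator: 0.11×8 + 0.17×2.3 = 1.271
Denominator: 1 + 0.11×12 + 0.17×17 = 5.21
R = 1.271/5.21 = 0.244 kJ/s

0.244 kJ/s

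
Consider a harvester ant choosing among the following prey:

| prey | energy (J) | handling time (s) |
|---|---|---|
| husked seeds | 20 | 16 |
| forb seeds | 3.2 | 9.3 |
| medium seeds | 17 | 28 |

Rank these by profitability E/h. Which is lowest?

Profitability E/h (J/s): husked seeds = 20/16 = 1.25, forb seeds = 3.2/9.3 = 0.344, medium seeds = 17/28 = 0.607.
Ranked: husked seeds > medium seeds > forb seeds.

forb seeds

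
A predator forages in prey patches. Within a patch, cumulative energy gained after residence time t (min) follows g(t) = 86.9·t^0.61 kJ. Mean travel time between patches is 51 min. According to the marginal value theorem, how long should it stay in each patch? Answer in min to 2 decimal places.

79.77 min

Maximise g(t)/(T+t): set derivative to zero → g'(t)(T+t) = g(t).
g'(t) = 0.61·86.9·t^-0.39. Setting 0.61·86.9·t^-0.39 = 86.9·t^0.61/(51+t) gives 0.61(51+t) = t, so 0.39·t = 0.61×51.
t* = 0.61×51/0.39 = 79.77 min.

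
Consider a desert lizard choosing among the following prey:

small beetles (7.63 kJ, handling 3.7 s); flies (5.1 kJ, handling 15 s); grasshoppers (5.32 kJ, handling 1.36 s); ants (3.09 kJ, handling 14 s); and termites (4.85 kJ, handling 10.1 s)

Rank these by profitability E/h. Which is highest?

grasshoppers

Profitability E/h (kJ/s): small beetles = 7.63/3.7 = 2.06, flies = 5.1/15 = 0.34, grasshoppers = 5.32/1.36 = 3.91, ants = 3.09/14 = 0.221, termites = 4.85/10.1 = 0.48.
Ranked: grasshoppers > small beetles > termites > flies > ants.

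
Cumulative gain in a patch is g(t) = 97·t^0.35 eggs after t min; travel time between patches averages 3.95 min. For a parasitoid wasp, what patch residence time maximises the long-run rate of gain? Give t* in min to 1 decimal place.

2.1 min

Maximise g(t)/(T+t): set derivative to zero → g'(t)(T+t) = g(t).
g'(t) = 0.35·97·t^-0.65. Setting 0.35·97·t^-0.65 = 97·t^0.35/(3.95+t) gives 0.35(3.95+t) = t, so 0.65·t = 0.35×3.95.
t* = 0.35×3.95/0.65 = 2.127 min.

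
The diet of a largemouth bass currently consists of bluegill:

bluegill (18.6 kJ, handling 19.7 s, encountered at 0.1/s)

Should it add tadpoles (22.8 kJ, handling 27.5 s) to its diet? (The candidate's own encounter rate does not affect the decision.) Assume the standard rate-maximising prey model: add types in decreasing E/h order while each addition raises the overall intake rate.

Current rate: (0.1×18.6)/(1 + 0.1×19.7) = 0.6263 kJ/s.
tadpoles: E/h = 22.8/27.5 = 0.8291 kJ/s.
0.8291 > 0.6263, so adding tadpoles raises the average — include it.

Yes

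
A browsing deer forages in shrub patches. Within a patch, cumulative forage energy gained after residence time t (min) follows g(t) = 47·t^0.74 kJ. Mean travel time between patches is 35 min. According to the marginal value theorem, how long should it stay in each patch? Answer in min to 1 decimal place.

99.6 min

Optimal t* satisfies g'(t*) = g(t*)/(T + t*).
g'(t) = 0.74·47·t^-0.26. Setting 0.74·47·t^-0.26 = 47·t^0.74/(35+t) gives 0.74(35+t) = t, so 0.26·t = 0.74×35.
t* = 0.74×35/0.26 = 99.62 min.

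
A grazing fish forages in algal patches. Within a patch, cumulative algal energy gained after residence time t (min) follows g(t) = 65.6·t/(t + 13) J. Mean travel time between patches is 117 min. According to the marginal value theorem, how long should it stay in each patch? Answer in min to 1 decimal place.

Maximise g(t)/(T+t): set derivative to zero → g'(t)(T+t) = g(t).
g'(t) = 65.6·13/(t + 13)². Setting 65.6·13/(t+13)² = 65.6t/[(t+13)(117+t)] gives 13(117+t) = t(t+13), so t² = 13×117 = 1521.
t* = √1521 = 39 min.

39.0 min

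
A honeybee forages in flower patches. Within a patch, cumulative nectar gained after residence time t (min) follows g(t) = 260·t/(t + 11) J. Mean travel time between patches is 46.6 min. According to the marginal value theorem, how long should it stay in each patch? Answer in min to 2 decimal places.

22.64 min

Maximise g(t)/(T+t): set derivative to zero → g'(t)(T+t) = g(t).
g'(t) = 260·11/(t + 11)². Setting 260·11/(t+11)² = 260t/[(t+11)(46.6+t)] gives 11(46.6+t) = t(t+11), so t² = 11×46.6 = 512.6.
t* = √512.6 = 22.64 min.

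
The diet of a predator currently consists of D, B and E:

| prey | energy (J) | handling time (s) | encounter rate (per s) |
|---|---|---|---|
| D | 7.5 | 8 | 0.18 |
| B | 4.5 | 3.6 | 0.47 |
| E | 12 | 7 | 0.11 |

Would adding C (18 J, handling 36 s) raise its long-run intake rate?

No

On D, B and E alone, R = ΣλE/(1+Σλh) = 4.785/4.902 = 0.9761 J/s.
C: E/h = 18/36 = 0.5 J/s.
Since 0.5 < R, time spent handling C is better spent searching.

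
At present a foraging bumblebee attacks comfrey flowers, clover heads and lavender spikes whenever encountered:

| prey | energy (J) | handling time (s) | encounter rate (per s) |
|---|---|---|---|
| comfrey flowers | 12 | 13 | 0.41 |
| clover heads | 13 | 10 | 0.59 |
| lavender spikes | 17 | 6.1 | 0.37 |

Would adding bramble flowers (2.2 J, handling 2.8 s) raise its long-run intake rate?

Current rate: (0.41×12 + 0.59×13 + 0.37×17)/(1 + 0.41×13 + 0.59×10 + 0.37×6.1) = 1.303 J/s.
bramble flowers: E/h = 2.2/2.8 = 0.7857 J/s.
0.7857 < 1.303, so adding bramble flowers would lower the average — exclude it.

No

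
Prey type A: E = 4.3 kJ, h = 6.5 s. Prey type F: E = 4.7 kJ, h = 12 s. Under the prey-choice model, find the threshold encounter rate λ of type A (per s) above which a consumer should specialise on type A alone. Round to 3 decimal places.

0.223 per s

The zero-one rule: include type F iff E₂/h₂ > λE₁/(1+λh₁). Equality gives the switch point.
λE₁h₂ = E₂ + λE₂h₁ ⇒ λ = E₂/(E₁h₂ − E₂h₁) = 4.7/(51.6 − 30.55) = 0.2233 per s.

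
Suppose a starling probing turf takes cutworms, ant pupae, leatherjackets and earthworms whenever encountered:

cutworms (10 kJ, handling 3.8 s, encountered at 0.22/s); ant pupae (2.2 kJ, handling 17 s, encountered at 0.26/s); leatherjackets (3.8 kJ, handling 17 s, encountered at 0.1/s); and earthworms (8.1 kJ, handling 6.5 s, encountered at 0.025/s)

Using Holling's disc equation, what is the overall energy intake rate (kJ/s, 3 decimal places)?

0.413 kJ/s

Energy encountered per unit search time: 0.22×10 + 0.26×2.2 + 0.1×3.8 + 0.025×8.1 = 3.355 kJ/s.
Handling time per unit search time: 0.22×3.8 + 0.26×17 + 0.1×17 + 0.025×6.5 = 7.119.
Rate = 3.355/(1 + 7.119) = 0.4132 kJ/s.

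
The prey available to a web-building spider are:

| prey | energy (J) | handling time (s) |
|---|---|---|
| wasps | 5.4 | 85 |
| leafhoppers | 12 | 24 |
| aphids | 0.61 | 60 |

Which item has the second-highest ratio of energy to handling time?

Profitability E/h (J/s): wasps = 5.4/85 = 0.0635, leafhoppers = 12/24 = 0.5, aphids = 0.61/60 = 0.0102.
Ranked: leafhoppers > wasps > aphids.

wasps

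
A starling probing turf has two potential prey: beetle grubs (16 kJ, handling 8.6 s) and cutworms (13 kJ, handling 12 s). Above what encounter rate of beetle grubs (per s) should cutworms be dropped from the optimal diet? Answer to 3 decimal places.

0.162 per s

The zero-one rule: include cutworms iff E₂/h₂ > λE₁/(1+λh₁). Equality gives the switch point.
λE₁h₂ = E₂ + λE₂h₁ ⇒ λ = E₂/(E₁h₂ − E₂h₁) = 13/(192 − 111.8) = 0.1621 per s.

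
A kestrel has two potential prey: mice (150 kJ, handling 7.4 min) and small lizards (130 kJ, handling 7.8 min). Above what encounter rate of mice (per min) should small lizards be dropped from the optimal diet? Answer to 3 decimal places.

The zero-one rule: include small lizards iff E₂/h₂ > λE₁/(1+λh₁). Equality gives the switch point.
λE₁h₂ = E₂ + λE₂h₁ ⇒ λ = E₂/(E₁h₂ − E₂h₁) = 130/(1170 − 962) = 0.625 per min.

0.625 per min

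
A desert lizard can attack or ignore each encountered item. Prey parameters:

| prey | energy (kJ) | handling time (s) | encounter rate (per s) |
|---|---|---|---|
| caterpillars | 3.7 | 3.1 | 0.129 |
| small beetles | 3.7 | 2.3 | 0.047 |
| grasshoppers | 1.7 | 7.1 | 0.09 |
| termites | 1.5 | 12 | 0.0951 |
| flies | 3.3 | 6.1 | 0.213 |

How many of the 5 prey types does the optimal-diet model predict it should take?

Rank by E/h (kJ/s): small beetles 1.61, caterpillars 1.19, flies 0.541, grasshoppers 0.239, termites 0.125. Include each in turn until the next type's E/h falls below the running intake rate.
Rate on top 1: 0.1569. caterpillars: 1.19 > 0.1569 → include.
Rate on top 2: 0.4318. flies: 0.541 > 0.4318 → include.
Rate on top 3: 0.4823. grasshoppers: 0.239 < 0.4823 → exclude; stop.
Optimal diet: small beetles, caterpillars, flies — 3 of 5 types.

3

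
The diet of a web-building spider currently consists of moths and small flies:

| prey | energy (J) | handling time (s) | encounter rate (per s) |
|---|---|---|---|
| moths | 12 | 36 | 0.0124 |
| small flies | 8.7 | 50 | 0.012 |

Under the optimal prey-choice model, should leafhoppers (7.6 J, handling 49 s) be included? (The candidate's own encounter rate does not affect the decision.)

Current rate: (0.0124×12 + 0.012×8.7)/(1 + 0.0124×36 + 0.012×50) = 0.1237 J/s.
Profitability of leafhoppers: 7.6/49 = 0.1551 J/s.
0.1551 > 0.1237, so adding leafhoppers raises the average — include it.

Yes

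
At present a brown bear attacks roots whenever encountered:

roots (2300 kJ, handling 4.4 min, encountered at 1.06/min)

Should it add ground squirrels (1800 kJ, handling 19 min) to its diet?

No

Current rate: (1.06×2300)/(1 + 1.06×4.4) = 430.4 kJ/min.
ground squirrels: E/h = 1800/19 = 94.74 kJ/min.
94.74 < 430.4, so adding ground squirrels would lower the average — exclude it.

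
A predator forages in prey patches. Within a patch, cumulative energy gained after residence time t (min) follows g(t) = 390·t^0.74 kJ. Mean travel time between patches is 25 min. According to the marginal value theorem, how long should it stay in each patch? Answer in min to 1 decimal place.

Optimal t* satisfies g'(t*) = g(t*)/(T + t*).
g'(t) = 0.74·390·t^-0.26. Setting 0.74·390·t^-0.26 = 390·t^0.74/(25+t) gives 0.74(25+t) = t, so 0.26·t = 0.74×25.
t* = 0.74×25/0.26 = 71.15 min.

71.2 min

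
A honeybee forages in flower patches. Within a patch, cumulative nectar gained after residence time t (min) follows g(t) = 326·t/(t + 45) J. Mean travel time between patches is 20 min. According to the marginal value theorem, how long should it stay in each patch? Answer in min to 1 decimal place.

30.0 min

By the marginal value theorem, leave when the instantaneous gain rate g'(t) equals the habitat-wide average g(t)/(T + t).
g'(t) = 326·45/(t + 45)². Setting 326·45/(t+45)² = 326t/[(t+45)(20+t)] gives 45(20+t) = t(t+45), so t² = 45×20 = 900.
t* = √900 = 30 min.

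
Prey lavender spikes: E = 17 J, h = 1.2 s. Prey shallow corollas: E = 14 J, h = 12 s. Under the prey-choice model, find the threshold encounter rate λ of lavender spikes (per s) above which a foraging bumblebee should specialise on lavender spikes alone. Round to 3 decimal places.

0.075 per s

The zero-one rule: include shallow corollas iff E₂/h₂ > λE₁/(1+λh₁). Equality gives the switch point.
λE₁h₂ = E₂ + λE₂h₁ ⇒ λ = E₂/(E₁h₂ − E₂h₁) = 14/(204 − 16.8) = 0.07479 per s.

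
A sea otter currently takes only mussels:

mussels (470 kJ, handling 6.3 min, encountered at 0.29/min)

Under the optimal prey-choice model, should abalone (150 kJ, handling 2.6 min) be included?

Yes

Current rate: (0.29×470)/(1 + 0.29×6.3) = 48.21 kJ/min.
abalone: E/h = 150/2.6 = 57.69 kJ/min.
57.69 > 48.21, so adding abalone raises the average — include it.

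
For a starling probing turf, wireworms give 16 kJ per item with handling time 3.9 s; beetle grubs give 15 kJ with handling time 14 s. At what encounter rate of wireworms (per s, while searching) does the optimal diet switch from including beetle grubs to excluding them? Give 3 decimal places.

The zero-one rule: include beetle grubs iff E₂/h₂ > λE₁/(1+λh₁). Equality gives the switch point.
λE₁h₂ = E₂ + λE₂h₁ ⇒ λ = E₂/(E₁h₂ − E₂h₁) = 15/(224 − 58.5) = 0.09063 per s.

0.091 per s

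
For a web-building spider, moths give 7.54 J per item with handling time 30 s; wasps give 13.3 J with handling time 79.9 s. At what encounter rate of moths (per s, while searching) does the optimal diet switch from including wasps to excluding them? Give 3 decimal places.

0.065 per s

The zero-one rule: include wasps iff E₂/h₂ > λE₁/(1+λh₁). Equality gives the switch point.
λE₁h₂ = E₂ + λE₂h₁ ⇒ λ = E₂/(E₁h₂ − E₂h₁) = 13.3/(602.4 − 399) = 0.06537 per s.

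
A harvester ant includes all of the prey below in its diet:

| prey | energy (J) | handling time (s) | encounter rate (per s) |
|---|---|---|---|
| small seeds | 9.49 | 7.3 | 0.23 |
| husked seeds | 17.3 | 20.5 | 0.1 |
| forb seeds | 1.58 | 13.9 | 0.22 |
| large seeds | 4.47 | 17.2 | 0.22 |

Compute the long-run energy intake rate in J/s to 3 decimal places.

Energy encountered per unit search time: 0.23×9.49 + 0.1×17.3 + 0.22×1.58 + 0.22×4.47 = 5.244 J/s.
Handling time per unit search time: 0.23×7.3 + 0.1×20.5 + 0.22×13.9 + 0.22×17.2 = 10.57.
Rate = 5.244/(1 + 10.57) = 0.4532 J/s.

0.453 J/s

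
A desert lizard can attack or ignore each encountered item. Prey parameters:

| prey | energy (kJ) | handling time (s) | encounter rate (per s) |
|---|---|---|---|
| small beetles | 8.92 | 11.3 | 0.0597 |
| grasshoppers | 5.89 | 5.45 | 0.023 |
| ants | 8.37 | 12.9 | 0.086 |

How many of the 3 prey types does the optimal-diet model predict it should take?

E/h in descending order: grasshoppers 1.08, small beetles 0.789, ants 0.649 kJ/s. The optimal diet is the largest prefix of this list for which every included type satisfies E_i/h_i > R on the types above it.
Rate on top 1: 0.1204. small beetles: 0.789 > 0.1204 → include.
Rate on top 2: 0.3711. ants: 0.649 > 0.3711 → include.
Optimal diet: grasshoppers, small beetles, ants — 3 of 3 types.

3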